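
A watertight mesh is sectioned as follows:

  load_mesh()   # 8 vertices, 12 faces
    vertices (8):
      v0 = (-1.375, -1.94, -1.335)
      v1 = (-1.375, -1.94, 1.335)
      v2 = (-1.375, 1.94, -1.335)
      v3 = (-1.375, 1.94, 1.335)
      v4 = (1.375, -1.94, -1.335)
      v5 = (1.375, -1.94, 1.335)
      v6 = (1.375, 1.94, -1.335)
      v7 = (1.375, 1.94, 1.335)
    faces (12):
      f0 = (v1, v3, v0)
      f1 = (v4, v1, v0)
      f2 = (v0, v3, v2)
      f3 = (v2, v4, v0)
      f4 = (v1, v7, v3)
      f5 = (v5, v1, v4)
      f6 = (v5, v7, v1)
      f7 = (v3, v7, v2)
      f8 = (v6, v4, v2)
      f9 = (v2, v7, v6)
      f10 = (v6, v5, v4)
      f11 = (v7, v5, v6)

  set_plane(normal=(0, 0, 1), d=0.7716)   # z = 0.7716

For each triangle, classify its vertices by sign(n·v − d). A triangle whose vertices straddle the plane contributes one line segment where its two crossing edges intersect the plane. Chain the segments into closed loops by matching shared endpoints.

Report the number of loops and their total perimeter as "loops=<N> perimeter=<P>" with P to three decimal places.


loops=1 perimeter=13.260

Straddling triangles (8 of 12):
  (v1,v3,v0) [++-] → (-1.375, 1.12128, 0.7716)–(-1.375, -1.94, 0.7716)  len=3.0613
  (v4,v1,v0) [-+-] → (-0.794719, -1.94, 0.7716)–(-1.375, -1.94, 0.7716)  len=0.5803
  (v0,v3,v2) [-+-] → (-1.375, 1.12128, 0.7716)–(-1.375, 1.94, 0.7716)  len=0.8187
  (v5,v1,v4) [++-] → (-0.794719, -1.94, 0.7716)–(1.375, -1.94, 0.7716)  len=2.1697
  (v3,v7,v2) [++-] → (0.794719, 1.94, 0.7716)–(-1.375, 1.94, 0.7716)  len=2.1697
  (v2,v7,v6) [-+-] → (0.794719, 1.94, 0.7716)–(1.375, 1.94, 0.7716)  len=0.5803
  (v6,v5,v4) [-+-] → (1.375, -1.12128, 0.7716)–(1.375, -1.94, 0.7716)  len=0.8187
  (v7,v5,v6) [++-] → (1.375, -1.12128, 0.7716)–(1.375, 1.94, 0.7716)  len=3.0613

Chained into 1 loop(s):
  loop 1: 8 segments, perimeter = 13.2600
Total perimeter = 13.260


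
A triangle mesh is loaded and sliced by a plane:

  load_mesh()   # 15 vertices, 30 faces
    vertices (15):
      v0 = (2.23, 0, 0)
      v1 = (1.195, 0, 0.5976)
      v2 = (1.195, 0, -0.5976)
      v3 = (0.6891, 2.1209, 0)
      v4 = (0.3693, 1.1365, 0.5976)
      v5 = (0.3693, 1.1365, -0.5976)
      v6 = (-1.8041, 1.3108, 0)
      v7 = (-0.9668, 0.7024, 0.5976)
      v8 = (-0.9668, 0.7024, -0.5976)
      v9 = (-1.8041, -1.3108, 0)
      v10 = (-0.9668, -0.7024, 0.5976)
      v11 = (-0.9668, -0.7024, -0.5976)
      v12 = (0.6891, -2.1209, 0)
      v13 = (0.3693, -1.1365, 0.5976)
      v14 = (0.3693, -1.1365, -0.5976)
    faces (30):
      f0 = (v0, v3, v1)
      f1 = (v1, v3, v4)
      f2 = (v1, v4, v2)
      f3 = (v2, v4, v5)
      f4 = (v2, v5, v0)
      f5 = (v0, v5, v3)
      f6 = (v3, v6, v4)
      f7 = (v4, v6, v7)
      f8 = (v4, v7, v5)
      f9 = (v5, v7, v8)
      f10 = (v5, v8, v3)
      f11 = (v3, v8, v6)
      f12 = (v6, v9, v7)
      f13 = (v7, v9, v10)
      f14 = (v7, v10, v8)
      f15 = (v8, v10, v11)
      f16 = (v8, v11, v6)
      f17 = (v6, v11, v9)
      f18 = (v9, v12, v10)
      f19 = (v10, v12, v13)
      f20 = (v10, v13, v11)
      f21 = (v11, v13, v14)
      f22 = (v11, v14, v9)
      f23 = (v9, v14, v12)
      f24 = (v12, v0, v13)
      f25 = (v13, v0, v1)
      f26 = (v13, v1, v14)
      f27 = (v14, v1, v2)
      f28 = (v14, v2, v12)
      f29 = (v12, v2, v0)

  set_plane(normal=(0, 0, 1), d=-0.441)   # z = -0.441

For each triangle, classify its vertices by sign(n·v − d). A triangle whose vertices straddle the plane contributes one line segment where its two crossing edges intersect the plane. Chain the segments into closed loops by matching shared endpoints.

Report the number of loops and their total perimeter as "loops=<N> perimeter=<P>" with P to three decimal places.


loops=2 perimeter=15.642

Straddling triangles (20 of 30):
  (v1,v4,v2) [++-] → (1.08681, 0.148909, -0.441)–(1.195, 0, -0.441)  len=0.1841
  (v2,v4,v5) [-+-] → (1.08681, 0.148909, -0.441)–(0.3693, 1.1365, -0.441)  len=1.2207
  (v2,v5,v0) [--+] → (0.856893, 0.838682, -0.441)–(1.46622, 0, -0.441)  len=1.0367
  (v0,v5,v3) [+-+] → (0.856893, 0.838682, -0.441)–(0.453103, 1.39446, -0.441)  len=0.6870
  (v4,v7,v5) [++-] → (0.194239, 1.07962, -0.441)–(0.3693, 1.1365, -0.441)  len=0.1841
  (v5,v7,v8) [-+-] → (0.194239, 1.07962, -0.441)–(-0.9668, 0.7024, -0.441)  len=1.2208
  (v5,v8,v3) [--+] → (-0.532874, 1.07412, -0.441)–(0.453103, 1.39446, -0.441)  len=1.0367
  (v3,v8,v6) [+-+] → (-0.532874, 1.07412, -0.441)–(-1.18621, 0.86183, -0.441)  len=0.6870
  (v7,v10,v8) [++-] → (-0.9668, 0.518337, -0.441)–(-0.9668, 0.7024, -0.441)  len=0.1841
  (v8,v10,v11) [-+-] → (-0.9668, 0.518337, -0.441)–(-0.9668, -0.7024, -0.441)  len=1.2207
  (v8,v11,v6) [--+] → (-1.18621, -0.174845, -0.441)–(-1.18621, 0.86183, -0.441)  len=1.0367
  (v6,v11,v9) [+-+] → (-1.18621, -0.174845, -0.441)–(-1.18621, -0.86183, -0.441)  len=0.6870
  (v10,v13,v11) [++-] → (-0.791739, -0.759278, -0.441)–(-0.9668, -0.7024, -0.441)  len=0.1841
  (v11,v13,v14) [-+-] → (-0.791739, -0.759278, -0.441)–(0.3693, -1.1365, -0.441)  len=1.2208
  (v11,v14,v9) [--+] → (-0.200236, -1.18217, -0.441)–(-1.18621, -0.86183, -0.441)  len=1.0367
  (v9,v14,v12) [+-+] → (-0.200236, -1.18217, -0.441)–(0.453103, -1.39446, -0.441)  len=0.6870
  (v13,v1,v14) [++-] → (0.477487, -0.987591, -0.441)–(0.3693, -1.1365, -0.441)  len=0.1841
  (v14,v1,v2) [-+-] → (0.477487, -0.987591, -0.441)–(1.195, 0, -0.441)  len=1.2207
  (v14,v2,v12) [--+] → (1.06243, -0.555778, -0.441)–(0.453103, -1.39446, -0.441)  len=1.0367
  (v12,v2,v0) [+-+] → (1.06243, -0.555778, -0.441)–(1.46622, 0, -0.441)  len=0.6870

Chained into 2 loop(s):
  loop 1: 10 segments, perimeter = 7.0241
  loop 2: 10 segments, perimeter = 8.6183
Total perimeter = 15.642


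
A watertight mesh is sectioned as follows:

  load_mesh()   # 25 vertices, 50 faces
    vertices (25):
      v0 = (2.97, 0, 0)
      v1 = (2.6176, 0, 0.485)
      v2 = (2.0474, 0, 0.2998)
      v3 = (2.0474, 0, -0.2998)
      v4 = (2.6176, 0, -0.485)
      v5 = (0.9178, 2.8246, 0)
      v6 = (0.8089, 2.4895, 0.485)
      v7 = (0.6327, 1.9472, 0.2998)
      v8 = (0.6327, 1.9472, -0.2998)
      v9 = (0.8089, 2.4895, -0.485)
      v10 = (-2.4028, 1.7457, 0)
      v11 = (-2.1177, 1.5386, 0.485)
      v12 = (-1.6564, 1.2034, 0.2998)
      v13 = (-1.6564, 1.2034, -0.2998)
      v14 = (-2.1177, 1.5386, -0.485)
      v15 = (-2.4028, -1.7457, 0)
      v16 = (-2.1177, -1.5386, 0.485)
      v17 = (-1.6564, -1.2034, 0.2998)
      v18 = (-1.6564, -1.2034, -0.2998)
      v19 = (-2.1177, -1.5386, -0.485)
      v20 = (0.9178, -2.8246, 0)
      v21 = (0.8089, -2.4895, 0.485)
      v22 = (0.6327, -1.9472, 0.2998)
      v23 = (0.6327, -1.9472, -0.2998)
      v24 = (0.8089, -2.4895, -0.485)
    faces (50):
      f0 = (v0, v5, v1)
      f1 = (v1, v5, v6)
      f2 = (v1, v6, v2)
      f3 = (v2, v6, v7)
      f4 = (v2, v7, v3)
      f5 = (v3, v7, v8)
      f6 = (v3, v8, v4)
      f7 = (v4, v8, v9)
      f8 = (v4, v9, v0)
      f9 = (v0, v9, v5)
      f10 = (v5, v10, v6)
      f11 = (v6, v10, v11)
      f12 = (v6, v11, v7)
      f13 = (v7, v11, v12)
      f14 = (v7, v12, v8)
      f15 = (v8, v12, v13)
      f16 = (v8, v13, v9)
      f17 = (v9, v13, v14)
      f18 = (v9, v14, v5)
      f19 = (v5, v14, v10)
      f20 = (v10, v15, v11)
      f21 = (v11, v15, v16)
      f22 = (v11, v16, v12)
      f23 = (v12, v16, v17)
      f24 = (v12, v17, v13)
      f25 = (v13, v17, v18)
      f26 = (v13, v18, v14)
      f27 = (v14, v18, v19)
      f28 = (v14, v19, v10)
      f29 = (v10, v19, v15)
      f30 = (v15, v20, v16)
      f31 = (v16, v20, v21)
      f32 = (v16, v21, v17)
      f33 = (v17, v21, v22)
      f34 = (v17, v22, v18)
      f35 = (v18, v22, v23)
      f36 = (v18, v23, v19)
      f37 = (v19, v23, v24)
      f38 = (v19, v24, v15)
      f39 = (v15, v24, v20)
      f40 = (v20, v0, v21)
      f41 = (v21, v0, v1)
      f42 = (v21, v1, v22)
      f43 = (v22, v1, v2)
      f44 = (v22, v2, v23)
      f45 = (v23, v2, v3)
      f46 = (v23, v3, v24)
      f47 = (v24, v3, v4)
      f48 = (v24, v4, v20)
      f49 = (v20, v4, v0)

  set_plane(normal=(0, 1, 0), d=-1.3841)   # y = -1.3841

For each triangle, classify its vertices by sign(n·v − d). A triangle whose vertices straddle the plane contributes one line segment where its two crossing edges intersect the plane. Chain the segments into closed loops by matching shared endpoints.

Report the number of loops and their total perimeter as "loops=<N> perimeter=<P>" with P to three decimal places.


Straddling triangles (22 of 50):
  (v10,v15,v11) [+-+] → (-2.4028, -1.3841, 0)–(-2.37141, -1.3841, 0.0533983)  len=0.0619
  (v11,v15,v16) [+--] → (-2.37141, -1.3841, 0.0533983)–(-2.1177, -1.3841, 0.485)  len=0.5006
  (v11,v16,v12) [+-+] → (-2.1177, -1.3841, 0.485)–(-2.09171, -1.3841, 0.474565)  len=0.0280
  (v12,v16,v17) [+-+] → (-2.09171, -1.3841, 0.474565)–(-1.90508, -1.3841, 0.399638)  len=0.2011
  (v14,v18,v19) [++-] → (-1.90508, -1.3841, -0.399638)–(-2.1177, -1.3841, -0.485)  len=0.2291
  (v14,v19,v10) [+-+] → (-2.1177, -1.3841, -0.485)–(-2.13111, -1.3841, -0.462185)  len=0.0265
  (v10,v19,v15) [+--] → (-2.13111, -1.3841, -0.462185)–(-2.4028, -1.3841, 0)  len=0.5361
  (v16,v21,v17) [--+] → (-1.31002, -1.3841, 0.325821)–(-1.90508, -1.3841, 0.399638)  len=0.5996
  (v17,v21,v22) [+--] → (-1.31002, -1.3841, 0.325821)–(-1.10028, -1.3841, 0.2998)  len=0.2113
  (v17,v22,v18) [+-+] → (-1.10028, -1.3841, 0.2998)–(-1.10028, -1.3841, -0.154132)  len=0.4539
  (v18,v22,v23) [+--] → (-1.10028, -1.3841, -0.154132)–(-1.10028, -1.3841, -0.2998)  len=0.1457
  (v18,v23,v19) [+--] → (-1.10028, -1.3841, -0.2998)–(-1.90508, -1.3841, -0.399638)  len=0.8110
  (v20,v0,v21) [-+-] → (1.96439, -1.3841, 0)–(1.76848, -1.3841, 0.269648)  len=0.3333
  (v21,v0,v1) [-++] → (1.76848, -1.3841, 0.269648)–(1.61201, -1.3841, 0.485)  len=0.2662
  (v21,v1,v22) [-+-] → (1.61201, -1.3841, 0.485)–(1.2067, -1.3841, 0.353357)  len=0.4261
  (v22,v1,v2) [-++] → (1.2067, -1.3841, 0.353357)–(1.04181, -1.3841, 0.2998)  len=0.1734
  (v22,v2,v23) [-+-] → (1.04181, -1.3841, 0.2998)–(1.04181, -1.3841, -0.126405)  len=0.4262
  (v23,v2,v3) [-++] → (1.04181, -1.3841, -0.126405)–(1.04181, -1.3841, -0.2998)  len=0.1734
  (v23,v3,v24) [-+-] → (1.04181, -1.3841, -0.2998)–(1.35882, -1.3841, -0.402767)  len=0.3333
  (v24,v3,v4) [-++] → (1.35882, -1.3841, -0.402767)–(1.61201, -1.3841, -0.485)  len=0.2662
  (v24,v4,v20) [-+-] → (1.61201, -1.3841, -0.485)–(1.78467, -1.3841, -0.247342)  len=0.2938
  (v20,v4,v0) [-++] → (1.78467, -1.3841, -0.247342)–(1.96439, -1.3841, 0)  len=0.3057

Chained into 2 loop(s):
  loop 1: 12 segments, perimeter = 3.8049
  loop 2: 10 segments, perimeter = 2.9976
Total perimeter = 6.803

loops=2 perimeter=6.803


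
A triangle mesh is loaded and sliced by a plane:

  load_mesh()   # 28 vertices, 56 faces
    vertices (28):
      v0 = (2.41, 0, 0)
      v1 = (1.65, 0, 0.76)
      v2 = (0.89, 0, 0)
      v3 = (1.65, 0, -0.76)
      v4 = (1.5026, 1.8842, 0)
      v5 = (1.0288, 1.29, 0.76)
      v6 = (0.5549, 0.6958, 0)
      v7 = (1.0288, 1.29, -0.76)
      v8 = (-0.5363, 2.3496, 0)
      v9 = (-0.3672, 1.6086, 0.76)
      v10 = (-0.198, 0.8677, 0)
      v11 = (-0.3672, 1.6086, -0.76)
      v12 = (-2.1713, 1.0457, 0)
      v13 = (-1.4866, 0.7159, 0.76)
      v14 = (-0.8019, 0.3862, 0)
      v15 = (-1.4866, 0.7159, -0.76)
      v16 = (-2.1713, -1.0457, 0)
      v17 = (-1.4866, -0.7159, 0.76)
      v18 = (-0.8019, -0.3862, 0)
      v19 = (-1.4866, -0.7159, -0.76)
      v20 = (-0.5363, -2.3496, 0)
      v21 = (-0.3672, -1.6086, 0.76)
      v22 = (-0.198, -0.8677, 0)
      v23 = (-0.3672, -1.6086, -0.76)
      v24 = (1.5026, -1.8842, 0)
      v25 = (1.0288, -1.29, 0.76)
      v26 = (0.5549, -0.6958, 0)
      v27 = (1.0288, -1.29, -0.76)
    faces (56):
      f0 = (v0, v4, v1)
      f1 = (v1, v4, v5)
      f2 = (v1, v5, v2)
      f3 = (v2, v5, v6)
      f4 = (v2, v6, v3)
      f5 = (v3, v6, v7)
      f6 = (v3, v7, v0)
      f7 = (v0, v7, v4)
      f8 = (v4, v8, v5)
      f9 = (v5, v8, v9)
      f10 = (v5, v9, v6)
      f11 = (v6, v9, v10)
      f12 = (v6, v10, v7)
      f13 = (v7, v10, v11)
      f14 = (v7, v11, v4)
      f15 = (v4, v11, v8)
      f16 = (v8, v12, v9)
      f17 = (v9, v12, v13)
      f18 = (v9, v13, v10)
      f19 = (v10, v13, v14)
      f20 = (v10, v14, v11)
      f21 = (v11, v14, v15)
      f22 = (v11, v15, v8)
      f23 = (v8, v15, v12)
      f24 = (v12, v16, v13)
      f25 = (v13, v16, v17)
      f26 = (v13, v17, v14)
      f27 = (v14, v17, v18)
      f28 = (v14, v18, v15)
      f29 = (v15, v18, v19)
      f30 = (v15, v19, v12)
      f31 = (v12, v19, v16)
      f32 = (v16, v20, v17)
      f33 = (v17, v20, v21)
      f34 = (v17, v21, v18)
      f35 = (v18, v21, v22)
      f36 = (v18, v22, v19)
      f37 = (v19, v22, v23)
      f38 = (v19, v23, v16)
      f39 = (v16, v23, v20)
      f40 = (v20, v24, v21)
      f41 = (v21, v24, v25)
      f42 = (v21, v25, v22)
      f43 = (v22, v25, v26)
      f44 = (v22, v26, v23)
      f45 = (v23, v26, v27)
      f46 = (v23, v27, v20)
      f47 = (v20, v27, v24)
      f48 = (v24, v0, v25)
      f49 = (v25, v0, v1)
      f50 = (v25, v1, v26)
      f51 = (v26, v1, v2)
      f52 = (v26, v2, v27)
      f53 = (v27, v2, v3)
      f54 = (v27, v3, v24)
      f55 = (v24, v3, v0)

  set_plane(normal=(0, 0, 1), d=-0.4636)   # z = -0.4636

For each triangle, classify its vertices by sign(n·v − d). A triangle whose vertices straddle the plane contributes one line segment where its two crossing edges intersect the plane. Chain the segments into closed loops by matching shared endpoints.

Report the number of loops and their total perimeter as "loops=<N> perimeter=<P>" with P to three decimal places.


loops=2 perimeter=20.045

Straddling triangles (28 of 56):
  (v2,v6,v3) [++-] → (1.22291, 0.271362, -0.4636)–(1.3536, 0, -0.4636)  len=0.3012
  (v3,v6,v7) [-+-] → (1.22291, 0.271362, -0.4636)–(0.843979, 1.05826, -0.4636)  len=0.8734
  (v3,v7,v0) [--+] → (1.56747, 0.7869, -0.4636)–(1.9464, 0, -0.4636)  len=0.8734
  (v0,v7,v4) [+-+] → (1.56747, 0.7869, -0.4636)–(1.21358, 1.52174, -0.4636)  len=0.8156
  (v6,v10,v7) [++-] → (0.550348, 1.1253, -0.4636)–(0.843979, 1.05826, -0.4636)  len=0.3012
  (v7,v10,v11) [-+-] → (0.550348, 1.1253, -0.4636)–(-0.301212, 1.31965, -0.4636)  len=0.8735
  (v7,v11,v4) [--+] → (0.362022, 1.71608, -0.4636)–(1.21358, 1.52174, -0.4636)  len=0.8735
  (v4,v11,v8) [+-+] → (0.362022, 1.71608, -0.4636)–(-0.433149, 1.89759, -0.4636)  len=0.8156
  (v10,v14,v11) [++-] → (-0.536733, 1.13186, -0.4636)–(-0.301212, 1.31965, -0.4636)  len=0.3012
  (v11,v14,v15) [-+-] → (-0.536733, 1.13186, -0.4636)–(-1.21957, 0.587317, -0.4636)  len=0.8734
  (v11,v15,v8) [--+] → (-1.11598, 1.35304, -0.4636)–(-0.433149, 1.89759, -0.4636)  len=0.8734
  (v8,v15,v12) [+-+] → (-1.11598, 1.35304, -0.4636)–(-1.75363, 0.844522, -0.4636)  len=0.8156
  (v14,v18,v15) [++-] → (-1.21957, 0.286081, -0.4636)–(-1.21957, 0.587317, -0.4636)  len=0.3012
  (v15,v18,v19) [-+-] → (-1.21957, 0.286081, -0.4636)–(-1.21957, -0.587317, -0.4636)  len=0.8734
  (v15,v19,v12) [--+] → (-1.75363, -0.028876, -0.4636)–(-1.75363, 0.844522, -0.4636)  len=0.8734
  (v12,v19,v16) [+-+] → (-1.75363, -0.028876, -0.4636)–(-1.75363, -0.844522, -0.4636)  len=0.8156
  (v18,v22,v19) [++-] → (-0.984046, -0.775102, -0.4636)–(-1.21957, -0.587317, -0.4636)  len=0.3012
  (v19,v22,v23) [-+-] → (-0.984046, -0.775102, -0.4636)–(-0.301212, -1.31965, -0.4636)  len=0.8734
  (v19,v23,v16) [--+] → (-1.0708, -1.38907, -0.4636)–(-1.75363, -0.844522, -0.4636)  len=0.8734
  (v16,v23,v20) [+-+] → (-1.0708, -1.38907, -0.4636)–(-0.433149, -1.89759, -0.4636)  len=0.8156
  (v22,v26,v23) [++-] → (-0.007581, -1.25261, -0.4636)–(-0.301212, -1.31965, -0.4636)  len=0.3012
  (v23,v26,v27) [-+-] → (-0.007581, -1.25261, -0.4636)–(0.843979, -1.05826, -0.4636)  len=0.8735
  (v23,v27,v20) [--+] → (0.418411, -1.70324, -0.4636)–(-0.433149, -1.89759, -0.4636)  len=0.8735
  (v20,v27,v24) [+-+] → (0.418411, -1.70324, -0.4636)–(1.21358, -1.52174, -0.4636)  len=0.8156
  (v26,v2,v27) [++-] → (0.974668, -0.7869, -0.4636)–(0.843979, -1.05826, -0.4636)  len=0.3012
  (v27,v2,v3) [-+-] → (0.974668, -0.7869, -0.4636)–(1.3536, 0, -0.4636)  len=0.8734
  (v27,v3,v24) [--+] → (1.59251, -0.734838, -0.4636)–(1.21358, -1.52174, -0.4636)  len=0.8734
  (v24,v3,v0) [+-+] → (1.59251, -0.734838, -0.4636)–(1.9464, 0, -0.4636)  len=0.8156

Chained into 2 loop(s):
  loop 1: 14 segments, perimeter = 8.2223
  loop 2: 14 segments, perimeter = 11.8231
Total perimeter = 20.045


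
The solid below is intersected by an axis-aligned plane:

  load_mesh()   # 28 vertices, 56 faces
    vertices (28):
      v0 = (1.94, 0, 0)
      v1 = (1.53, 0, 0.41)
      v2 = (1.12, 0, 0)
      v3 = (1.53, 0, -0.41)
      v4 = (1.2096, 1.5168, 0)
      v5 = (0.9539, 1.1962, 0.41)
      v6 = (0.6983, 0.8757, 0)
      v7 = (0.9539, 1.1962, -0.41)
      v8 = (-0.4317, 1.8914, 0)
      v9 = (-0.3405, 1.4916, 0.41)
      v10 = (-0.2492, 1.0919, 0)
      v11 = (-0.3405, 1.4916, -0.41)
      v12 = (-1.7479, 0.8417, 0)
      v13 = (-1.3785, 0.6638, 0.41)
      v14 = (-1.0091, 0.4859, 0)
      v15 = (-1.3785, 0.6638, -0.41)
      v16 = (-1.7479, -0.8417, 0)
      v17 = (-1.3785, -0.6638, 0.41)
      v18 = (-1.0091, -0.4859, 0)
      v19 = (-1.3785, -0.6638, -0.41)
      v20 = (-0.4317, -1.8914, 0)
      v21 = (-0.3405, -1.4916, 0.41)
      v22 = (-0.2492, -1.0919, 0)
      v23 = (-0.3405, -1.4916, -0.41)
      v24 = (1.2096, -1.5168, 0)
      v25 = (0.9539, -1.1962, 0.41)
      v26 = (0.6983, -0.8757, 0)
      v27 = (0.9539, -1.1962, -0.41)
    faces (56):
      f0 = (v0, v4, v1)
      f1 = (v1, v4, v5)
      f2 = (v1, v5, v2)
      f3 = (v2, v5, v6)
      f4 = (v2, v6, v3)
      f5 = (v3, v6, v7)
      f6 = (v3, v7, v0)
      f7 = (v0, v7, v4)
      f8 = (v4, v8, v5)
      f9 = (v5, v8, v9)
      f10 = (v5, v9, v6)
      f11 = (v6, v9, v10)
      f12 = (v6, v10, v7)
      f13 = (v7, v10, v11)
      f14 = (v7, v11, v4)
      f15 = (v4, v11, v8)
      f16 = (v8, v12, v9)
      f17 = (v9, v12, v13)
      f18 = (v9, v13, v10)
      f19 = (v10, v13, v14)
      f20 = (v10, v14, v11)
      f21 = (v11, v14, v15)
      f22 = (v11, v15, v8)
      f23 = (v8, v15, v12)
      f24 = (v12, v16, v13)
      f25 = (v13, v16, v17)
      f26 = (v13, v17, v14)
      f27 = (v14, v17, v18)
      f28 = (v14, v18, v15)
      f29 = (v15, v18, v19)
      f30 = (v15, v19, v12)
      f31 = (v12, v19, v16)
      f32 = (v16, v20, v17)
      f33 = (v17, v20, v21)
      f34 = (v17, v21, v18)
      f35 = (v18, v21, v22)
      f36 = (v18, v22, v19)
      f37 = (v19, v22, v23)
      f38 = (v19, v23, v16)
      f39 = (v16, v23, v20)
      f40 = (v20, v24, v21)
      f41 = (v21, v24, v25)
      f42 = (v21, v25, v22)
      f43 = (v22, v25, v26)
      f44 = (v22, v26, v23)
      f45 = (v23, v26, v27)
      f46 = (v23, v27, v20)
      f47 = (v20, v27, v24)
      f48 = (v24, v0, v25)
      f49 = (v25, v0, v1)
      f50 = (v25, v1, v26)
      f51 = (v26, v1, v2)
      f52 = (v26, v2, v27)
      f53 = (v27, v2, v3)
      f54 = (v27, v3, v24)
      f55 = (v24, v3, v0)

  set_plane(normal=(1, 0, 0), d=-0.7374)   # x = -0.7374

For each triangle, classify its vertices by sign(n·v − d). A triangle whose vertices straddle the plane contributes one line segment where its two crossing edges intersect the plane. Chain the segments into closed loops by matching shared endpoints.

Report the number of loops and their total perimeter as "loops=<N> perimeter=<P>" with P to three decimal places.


loops=2 perimeter=5.005

Straddling triangles (16 of 56):
  (v8,v12,v9) [+-+] → (-0.7374, 1.6476, 0)–(-0.7374, 1.30832, 0.294376)  len=0.4492
  (v9,v12,v13) [+--] → (-0.7374, 1.30832, 0.294376)–(-0.7374, 1.17507, 0.41)  len=0.1764
  (v9,v13,v10) [+-+] → (-0.7374, 1.17507, 0.41)–(-0.7374, 0.906831, 0.177244)  len=0.3551
  (v10,v13,v14) [+--] → (-0.7374, 0.906831, 0.177244)–(-0.7374, 0.702574, 0)  len=0.2704
  (v10,v14,v11) [+-+] → (-0.7374, 0.702574, 0)–(-0.7374, 0.894588, -0.166612)  len=0.2542
  (v11,v14,v15) [+--] → (-0.7374, 0.894588, -0.166612)–(-0.7374, 1.17507, -0.41)  len=0.3714
  (v11,v15,v8) [+-+] → (-0.7374, 1.17507, -0.41)–(-0.7374, 1.49504, -0.13238)  len=0.4236
  (v8,v15,v12) [+--] → (-0.7374, 1.49504, -0.13238)–(-0.7374, 1.6476, 0)  len=0.2020
  (v16,v20,v17) [-+-] → (-0.7374, -1.6476, 0)–(-0.7374, -1.49504, 0.13238)  len=0.2020
  (v17,v20,v21) [-++] → (-0.7374, -1.49504, 0.13238)–(-0.7374, -1.17507, 0.41)  len=0.4236
  (v17,v21,v18) [-+-] → (-0.7374, -1.17507, 0.41)–(-0.7374, -0.894588, 0.166612)  len=0.3714
  (v18,v21,v22) [-++] → (-0.7374, -0.894588, 0.166612)–(-0.7374, -0.702574, 0)  len=0.2542
  (v18,v22,v19) [-+-] → (-0.7374, -0.702574, 0)–(-0.7374, -0.906831, -0.177244)  len=0.2704
  (v19,v22,v23) [-++] → (-0.7374, -0.906831, -0.177244)–(-0.7374, -1.17507, -0.41)  len=0.3551
  (v19,v23,v16) [-+-] → (-0.7374, -1.17507, -0.41)–(-0.7374, -1.30832, -0.294376)  len=0.1764
  (v16,v23,v20) [-++] → (-0.7374, -1.30832, -0.294376)–(-0.7374, -1.6476, 0)  len=0.4492

Chained into 2 loop(s):
  loop 1: 8 segments, perimeter = 2.5024
  loop 2: 8 segments, perimeter = 2.5024
Total perimeter = 5.005


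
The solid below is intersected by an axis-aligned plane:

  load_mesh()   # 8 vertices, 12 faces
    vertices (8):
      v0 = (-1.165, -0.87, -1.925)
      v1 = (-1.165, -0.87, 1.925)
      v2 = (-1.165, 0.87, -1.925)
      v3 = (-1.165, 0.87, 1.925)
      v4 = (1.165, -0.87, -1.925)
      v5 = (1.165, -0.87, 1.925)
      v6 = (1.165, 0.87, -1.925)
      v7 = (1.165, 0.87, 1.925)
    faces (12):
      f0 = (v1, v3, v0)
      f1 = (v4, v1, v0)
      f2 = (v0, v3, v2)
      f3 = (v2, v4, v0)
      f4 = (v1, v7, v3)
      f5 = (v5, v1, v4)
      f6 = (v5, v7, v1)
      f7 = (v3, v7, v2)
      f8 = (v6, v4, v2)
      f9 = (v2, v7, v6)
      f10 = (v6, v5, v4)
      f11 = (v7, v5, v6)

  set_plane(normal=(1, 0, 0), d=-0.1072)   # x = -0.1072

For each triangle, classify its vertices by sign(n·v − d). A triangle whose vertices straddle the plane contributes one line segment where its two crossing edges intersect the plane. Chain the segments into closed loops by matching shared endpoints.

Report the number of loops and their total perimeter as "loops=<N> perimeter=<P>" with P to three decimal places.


loops=1 perimeter=11.180

Straddling triangles (8 of 12):
  (v4,v1,v0) [+--] → (-0.1072, -0.87, 0.177133)–(-0.1072, -0.87, -1.925)  len=2.1021
  (v2,v4,v0) [-+-] → (-0.1072, 0.0800549, -1.925)–(-0.1072, -0.87, -1.925)  len=0.9501
  (v1,v7,v3) [-+-] → (-0.1072, -0.0800549, 1.925)–(-0.1072, 0.87, 1.925)  len=0.9501
  (v5,v1,v4) [+-+] → (-0.1072, -0.87, 1.925)–(-0.1072, -0.87, 0.177133)  len=1.7479
  (v5,v7,v1) [++-] → (-0.1072, -0.0800549, 1.925)–(-0.1072, -0.87, 1.925)  len=0.7899
  (v3,v7,v2) [-+-] → (-0.1072, 0.87, 1.925)–(-0.1072, 0.87, -0.177133)  len=2.1021
  (v6,v4,v2) [++-] → (-0.1072, 0.0800549, -1.925)–(-0.1072, 0.87, -1.925)  len=0.7899
  (v2,v7,v6) [-++] → (-0.1072, 0.87, -0.177133)–(-0.1072, 0.87, -1.925)  len=1.7479

Chained into 1 loop(s):
  loop 1: 8 segments, perimeter = 11.1800
Total perimeter = 11.180


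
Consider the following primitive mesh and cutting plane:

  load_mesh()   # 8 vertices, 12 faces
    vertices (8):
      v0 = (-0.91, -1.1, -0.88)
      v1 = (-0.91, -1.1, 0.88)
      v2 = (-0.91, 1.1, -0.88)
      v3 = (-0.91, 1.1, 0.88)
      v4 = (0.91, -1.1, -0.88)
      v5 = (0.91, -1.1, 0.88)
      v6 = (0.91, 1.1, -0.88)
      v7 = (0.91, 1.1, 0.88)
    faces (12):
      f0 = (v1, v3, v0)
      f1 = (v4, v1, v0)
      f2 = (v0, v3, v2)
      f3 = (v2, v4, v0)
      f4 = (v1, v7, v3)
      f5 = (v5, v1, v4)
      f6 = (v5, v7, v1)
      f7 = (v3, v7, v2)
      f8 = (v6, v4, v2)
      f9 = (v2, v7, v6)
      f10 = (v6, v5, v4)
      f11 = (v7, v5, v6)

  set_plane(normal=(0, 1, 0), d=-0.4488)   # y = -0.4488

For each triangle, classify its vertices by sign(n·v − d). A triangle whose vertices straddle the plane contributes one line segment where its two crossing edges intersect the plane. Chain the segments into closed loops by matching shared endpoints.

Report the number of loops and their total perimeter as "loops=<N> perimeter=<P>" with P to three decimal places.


loops=1 perimeter=7.160

Straddling triangles (8 of 12):
  (v1,v3,v0) [-+-] → (-0.91, -0.4488, 0.88)–(-0.91, -0.4488, -0.35904)  len=1.2390
  (v0,v3,v2) [-++] → (-0.91, -0.4488, -0.35904)–(-0.91, -0.4488, -0.88)  len=0.5210
  (v2,v4,v0) [+--] → (0.37128, -0.4488, -0.88)–(-0.91, -0.4488, -0.88)  len=1.2813
  (v1,v7,v3) [-++] → (-0.37128, -0.4488, 0.88)–(-0.91, -0.4488, 0.88)  len=0.5387
  (v5,v7,v1) [-+-] → (0.91, -0.4488, 0.88)–(-0.37128, -0.4488, 0.88)  len=1.2813
  (v6,v4,v2) [+-+] → (0.91, -0.4488, -0.88)–(0.37128, -0.4488, -0.88)  len=0.5387
  (v6,v5,v4) [+--] → (0.91, -0.4488, 0.35904)–(0.91, -0.4488, -0.88)  len=1.2390
  (v7,v5,v6) [+-+] → (0.91, -0.4488, 0.88)–(0.91, -0.4488, 0.35904)  len=0.5210

Chained into 1 loop(s):
  loop 1: 8 segments, perimeter = 7.1600
Total perimeter = 7.160


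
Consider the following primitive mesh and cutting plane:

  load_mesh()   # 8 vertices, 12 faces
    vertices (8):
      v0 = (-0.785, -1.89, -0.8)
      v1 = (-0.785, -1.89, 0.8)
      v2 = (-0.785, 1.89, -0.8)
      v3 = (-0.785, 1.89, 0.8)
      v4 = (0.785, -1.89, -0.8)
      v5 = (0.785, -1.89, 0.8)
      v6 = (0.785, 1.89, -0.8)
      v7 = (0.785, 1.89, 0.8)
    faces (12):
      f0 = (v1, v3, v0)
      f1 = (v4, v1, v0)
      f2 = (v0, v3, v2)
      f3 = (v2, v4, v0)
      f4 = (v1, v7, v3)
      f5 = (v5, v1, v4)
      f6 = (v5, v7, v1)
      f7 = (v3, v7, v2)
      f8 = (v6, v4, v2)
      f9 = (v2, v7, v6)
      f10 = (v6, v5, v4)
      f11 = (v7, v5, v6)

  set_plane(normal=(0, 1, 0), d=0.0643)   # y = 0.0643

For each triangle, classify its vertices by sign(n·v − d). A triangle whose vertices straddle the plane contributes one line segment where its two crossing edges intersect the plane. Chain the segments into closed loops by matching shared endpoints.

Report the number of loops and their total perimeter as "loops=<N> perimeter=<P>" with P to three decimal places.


loops=1 perimeter=6.340

Straddling triangles (8 of 12):
  (v1,v3,v0) [-+-] → (-0.785, 0.0643, 0.8)–(-0.785, 0.0643, 0.0272169)  len=0.7728
  (v0,v3,v2) [-++] → (-0.785, 0.0643, 0.0272169)–(-0.785, 0.0643, -0.8)  len=0.8272
  (v2,v4,v0) [+--] → (-0.0267066, 0.0643, -0.8)–(-0.785, 0.0643, -0.8)  len=0.7583
  (v1,v7,v3) [-++] → (0.0267066, 0.0643, 0.8)–(-0.785, 0.0643, 0.8)  len=0.8117
  (v5,v7,v1) [-+-] → (0.785, 0.0643, 0.8)–(0.0267066, 0.0643, 0.8)  len=0.7583
  (v6,v4,v2) [+-+] → (0.785, 0.0643, -0.8)–(-0.0267066, 0.0643, -0.8)  len=0.8117
  (v6,v5,v4) [+--] → (0.785, 0.0643, -0.0272169)–(0.785, 0.0643, -0.8)  len=0.7728
  (v7,v5,v6) [+-+] → (0.785, 0.0643, 0.8)–(0.785, 0.0643, -0.0272169)  len=0.8272

Chained into 1 loop(s):
  loop 1: 8 segments, perimeter = 6.3400
Total perimeter = 6.340


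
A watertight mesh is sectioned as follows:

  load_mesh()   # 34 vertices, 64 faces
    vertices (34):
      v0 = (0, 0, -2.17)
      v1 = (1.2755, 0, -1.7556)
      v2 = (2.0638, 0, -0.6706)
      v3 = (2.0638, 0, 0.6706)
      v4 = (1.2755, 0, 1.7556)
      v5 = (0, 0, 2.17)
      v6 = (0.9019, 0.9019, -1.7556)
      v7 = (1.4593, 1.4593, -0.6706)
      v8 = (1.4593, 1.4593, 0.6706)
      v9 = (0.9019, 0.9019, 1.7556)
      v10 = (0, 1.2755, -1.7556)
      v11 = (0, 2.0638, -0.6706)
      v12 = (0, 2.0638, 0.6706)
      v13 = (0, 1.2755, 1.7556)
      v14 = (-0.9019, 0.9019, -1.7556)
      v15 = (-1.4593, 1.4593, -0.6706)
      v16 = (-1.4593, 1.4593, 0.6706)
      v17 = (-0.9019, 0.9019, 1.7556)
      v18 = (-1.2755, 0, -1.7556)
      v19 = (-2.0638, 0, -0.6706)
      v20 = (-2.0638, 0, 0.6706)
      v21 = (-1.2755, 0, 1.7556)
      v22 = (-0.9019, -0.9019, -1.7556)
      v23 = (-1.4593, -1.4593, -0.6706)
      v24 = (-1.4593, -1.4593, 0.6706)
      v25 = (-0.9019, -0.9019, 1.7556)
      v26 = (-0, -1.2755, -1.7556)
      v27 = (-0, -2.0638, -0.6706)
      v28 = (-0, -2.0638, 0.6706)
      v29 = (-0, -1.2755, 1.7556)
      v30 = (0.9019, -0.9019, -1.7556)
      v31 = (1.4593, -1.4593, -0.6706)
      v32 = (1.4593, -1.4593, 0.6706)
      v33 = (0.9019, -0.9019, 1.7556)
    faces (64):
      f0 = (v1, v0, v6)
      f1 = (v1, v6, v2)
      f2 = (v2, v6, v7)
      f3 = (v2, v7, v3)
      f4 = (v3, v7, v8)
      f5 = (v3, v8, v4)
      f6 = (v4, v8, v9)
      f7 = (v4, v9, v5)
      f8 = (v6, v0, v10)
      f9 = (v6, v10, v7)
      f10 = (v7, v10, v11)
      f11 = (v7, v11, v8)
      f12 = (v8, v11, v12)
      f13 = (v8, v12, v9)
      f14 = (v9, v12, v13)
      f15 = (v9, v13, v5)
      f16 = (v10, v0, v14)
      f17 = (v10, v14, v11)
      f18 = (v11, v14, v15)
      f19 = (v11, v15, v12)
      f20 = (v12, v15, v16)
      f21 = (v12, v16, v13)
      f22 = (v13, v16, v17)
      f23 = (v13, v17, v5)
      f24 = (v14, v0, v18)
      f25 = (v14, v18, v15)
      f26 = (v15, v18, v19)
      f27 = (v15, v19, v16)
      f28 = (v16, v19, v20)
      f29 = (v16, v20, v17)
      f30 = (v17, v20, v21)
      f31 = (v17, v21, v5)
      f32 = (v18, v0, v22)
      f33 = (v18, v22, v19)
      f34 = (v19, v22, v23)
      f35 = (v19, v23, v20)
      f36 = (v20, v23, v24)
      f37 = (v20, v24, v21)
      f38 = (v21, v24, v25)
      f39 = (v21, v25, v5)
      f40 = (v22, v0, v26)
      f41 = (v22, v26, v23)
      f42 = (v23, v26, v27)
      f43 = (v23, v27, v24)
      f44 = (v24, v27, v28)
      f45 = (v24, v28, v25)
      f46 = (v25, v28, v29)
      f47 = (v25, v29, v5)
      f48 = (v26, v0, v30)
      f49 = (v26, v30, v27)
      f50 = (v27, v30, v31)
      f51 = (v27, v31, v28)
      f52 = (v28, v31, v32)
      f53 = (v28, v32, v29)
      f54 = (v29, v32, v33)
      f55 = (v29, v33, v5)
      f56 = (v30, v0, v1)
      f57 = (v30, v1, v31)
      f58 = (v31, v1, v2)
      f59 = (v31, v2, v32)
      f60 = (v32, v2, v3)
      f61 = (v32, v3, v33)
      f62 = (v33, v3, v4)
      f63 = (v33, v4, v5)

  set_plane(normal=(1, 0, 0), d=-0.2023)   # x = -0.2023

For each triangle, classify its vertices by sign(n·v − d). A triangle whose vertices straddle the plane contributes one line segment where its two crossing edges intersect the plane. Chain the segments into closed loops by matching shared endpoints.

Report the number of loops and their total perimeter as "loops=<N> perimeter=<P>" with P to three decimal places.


Straddling triangles (20 of 64):
  (v10,v0,v14) [++-] → (-0.2023, 0.2023, -2.07705)–(-0.2023, 1.1917, -1.7556)  len=1.0403
  (v10,v14,v11) [+-+] → (-0.2023, 1.1917, -1.7556)–(-0.2023, 1.80318, -0.91397)  len=1.0403
  (v11,v14,v15) [+--] → (-0.2023, 1.80318, -0.91397)–(-0.2023, 1.98, -0.6706)  len=0.3008
  (v11,v15,v12) [+-+] → (-0.2023, 1.98, -0.6706)–(-0.2023, 1.98, 0.484672)  len=1.1553
  (v12,v15,v16) [+--] → (-0.2023, 1.98, 0.484672)–(-0.2023, 1.98, 0.6706)  len=0.1859
  (v12,v16,v13) [+-+] → (-0.2023, 1.98, 0.6706)–(-0.2023, 1.30098, 1.60519)  len=1.1552
  (v13,v16,v17) [+--] → (-0.2023, 1.30098, 1.60519)–(-0.2023, 1.1917, 1.7556)  len=0.1859
  (v13,v17,v5) [+-+] → (-0.2023, 1.1917, 1.7556)–(-0.2023, 0.2023, 2.07705)  len=1.0403
  (v14,v0,v18) [-+-] → (-0.2023, 0.2023, -2.07705)–(-0.2023, 0, -2.10427)  len=0.2041
  (v17,v21,v5) [--+] → (-0.2023, 0, 2.10427)–(-0.2023, 0.2023, 2.07705)  len=0.2041
  (v18,v0,v22) [-+-] → (-0.2023, 0, -2.10427)–(-0.2023, -0.2023, -2.07705)  len=0.2041
  (v21,v25,v5) [--+] → (-0.2023, -0.2023, 2.07705)–(-0.2023, 0, 2.10427)  len=0.2041
  (v22,v0,v26) [-++] → (-0.2023, -0.2023, -2.07705)–(-0.2023, -1.1917, -1.7556)  len=1.0403
  (v22,v26,v23) [-+-] → (-0.2023, -1.1917, -1.7556)–(-0.2023, -1.30098, -1.60519)  len=0.1859
  (v23,v26,v27) [-++] → (-0.2023, -1.30098, -1.60519)–(-0.2023, -1.98, -0.6706)  len=1.1552
  (v23,v27,v24) [-+-] → (-0.2023, -1.98, -0.6706)–(-0.2023, -1.98, -0.484672)  len=0.1859
  (v24,v27,v28) [-++] → (-0.2023, -1.98, -0.484672)–(-0.2023, -1.98, 0.6706)  len=1.1553
  (v24,v28,v25) [-+-] → (-0.2023, -1.98, 0.6706)–(-0.2023, -1.80318, 0.91397)  len=0.3008
  (v25,v28,v29) [-++] → (-0.2023, -1.80318, 0.91397)–(-0.2023, -1.1917, 1.7556)  len=1.0403
  (v25,v29,v5) [-++] → (-0.2023, -1.1917, 1.7556)–(-0.2023, -0.2023, 2.07705)  len=1.0403

Chained into 1 loop(s):
  loop 1: 20 segments, perimeter = 13.0247
Total perimeter = 13.025

loops=1 perimeter=13.025


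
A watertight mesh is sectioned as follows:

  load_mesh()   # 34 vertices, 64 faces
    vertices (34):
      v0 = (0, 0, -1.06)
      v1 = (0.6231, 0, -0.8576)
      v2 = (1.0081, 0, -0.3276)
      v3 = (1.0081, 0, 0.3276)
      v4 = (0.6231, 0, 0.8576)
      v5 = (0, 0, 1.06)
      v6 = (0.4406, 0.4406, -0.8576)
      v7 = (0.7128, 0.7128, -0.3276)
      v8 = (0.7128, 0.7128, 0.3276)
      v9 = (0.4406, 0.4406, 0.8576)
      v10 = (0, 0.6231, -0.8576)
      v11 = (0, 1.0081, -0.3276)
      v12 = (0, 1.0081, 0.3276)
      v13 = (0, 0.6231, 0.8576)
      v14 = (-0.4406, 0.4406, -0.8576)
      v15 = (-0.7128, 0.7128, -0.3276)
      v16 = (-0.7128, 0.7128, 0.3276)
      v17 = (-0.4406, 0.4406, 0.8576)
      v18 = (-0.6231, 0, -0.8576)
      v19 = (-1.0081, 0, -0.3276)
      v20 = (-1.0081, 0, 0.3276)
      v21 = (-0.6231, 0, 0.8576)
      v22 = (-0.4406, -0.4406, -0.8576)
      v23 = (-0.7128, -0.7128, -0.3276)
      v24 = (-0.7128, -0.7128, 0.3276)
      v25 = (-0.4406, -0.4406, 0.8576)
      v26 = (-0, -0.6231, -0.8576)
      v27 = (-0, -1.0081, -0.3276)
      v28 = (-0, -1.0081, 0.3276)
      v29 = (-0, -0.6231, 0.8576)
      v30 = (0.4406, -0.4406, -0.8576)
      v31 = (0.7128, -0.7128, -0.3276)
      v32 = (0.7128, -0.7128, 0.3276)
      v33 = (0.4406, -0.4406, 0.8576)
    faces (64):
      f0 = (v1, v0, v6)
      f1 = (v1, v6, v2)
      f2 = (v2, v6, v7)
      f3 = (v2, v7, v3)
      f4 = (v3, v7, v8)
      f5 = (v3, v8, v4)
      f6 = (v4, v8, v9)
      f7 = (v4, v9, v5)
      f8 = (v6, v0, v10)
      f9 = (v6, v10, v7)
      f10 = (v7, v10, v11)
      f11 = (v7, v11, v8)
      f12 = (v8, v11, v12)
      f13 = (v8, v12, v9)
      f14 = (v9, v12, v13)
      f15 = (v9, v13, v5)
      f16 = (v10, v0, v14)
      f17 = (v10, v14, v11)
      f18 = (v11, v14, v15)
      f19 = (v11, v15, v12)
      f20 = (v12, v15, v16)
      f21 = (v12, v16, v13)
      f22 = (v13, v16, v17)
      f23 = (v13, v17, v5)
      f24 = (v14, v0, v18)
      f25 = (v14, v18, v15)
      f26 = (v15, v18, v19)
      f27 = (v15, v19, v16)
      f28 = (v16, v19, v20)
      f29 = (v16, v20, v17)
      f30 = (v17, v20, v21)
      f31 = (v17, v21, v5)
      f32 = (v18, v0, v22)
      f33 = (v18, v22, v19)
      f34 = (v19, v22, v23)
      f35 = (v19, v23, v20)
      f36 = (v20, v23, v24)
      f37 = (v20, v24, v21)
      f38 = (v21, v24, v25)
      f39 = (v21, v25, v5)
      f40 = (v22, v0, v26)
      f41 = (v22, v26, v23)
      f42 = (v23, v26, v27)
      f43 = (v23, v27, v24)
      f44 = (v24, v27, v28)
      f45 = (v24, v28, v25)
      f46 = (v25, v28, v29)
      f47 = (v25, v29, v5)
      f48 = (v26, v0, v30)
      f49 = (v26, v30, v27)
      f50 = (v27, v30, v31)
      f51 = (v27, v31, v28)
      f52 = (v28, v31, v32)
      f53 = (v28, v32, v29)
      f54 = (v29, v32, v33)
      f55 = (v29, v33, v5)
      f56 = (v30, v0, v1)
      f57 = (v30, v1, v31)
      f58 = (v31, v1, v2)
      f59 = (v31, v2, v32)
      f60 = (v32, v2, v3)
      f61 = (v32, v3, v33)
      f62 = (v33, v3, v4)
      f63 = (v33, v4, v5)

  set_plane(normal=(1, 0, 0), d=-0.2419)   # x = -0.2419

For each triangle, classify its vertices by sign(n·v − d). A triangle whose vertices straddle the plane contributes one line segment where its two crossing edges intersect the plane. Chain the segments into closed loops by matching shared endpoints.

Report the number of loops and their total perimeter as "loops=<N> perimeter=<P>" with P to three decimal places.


Straddling triangles (20 of 64):
  (v10,v0,v14) [++-] → (-0.2419, 0.2419, -0.948878)–(-0.2419, 0.522903, -0.8576)  len=0.2955
  (v10,v14,v11) [+-+] → (-0.2419, 0.522903, -0.8576)–(-0.2419, 0.696529, -0.618583)  len=0.2954
  (v11,v14,v15) [+--] → (-0.2419, 0.696529, -0.618583)–(-0.2419, 0.907885, -0.3276)  len=0.3596
  (v11,v15,v12) [+-+] → (-0.2419, 0.907885, -0.3276)–(-0.2419, 0.907885, 0.105247)  len=0.4328
  (v12,v15,v16) [+--] → (-0.2419, 0.907885, 0.105247)–(-0.2419, 0.907885, 0.3276)  len=0.2224
  (v12,v16,v13) [+-+] → (-0.2419, 0.907885, 0.3276)–(-0.2419, 0.653541, 0.677736)  len=0.4328
  (v13,v16,v17) [+--] → (-0.2419, 0.653541, 0.677736)–(-0.2419, 0.522903, 0.8576)  len=0.2223
  (v13,v17,v5) [+-+] → (-0.2419, 0.522903, 0.8576)–(-0.2419, 0.2419, 0.948878)  len=0.2955
  (v14,v0,v18) [-+-] → (-0.2419, 0.2419, -0.948878)–(-0.2419, 0, -0.981424)  len=0.2441
  (v17,v21,v5) [--+] → (-0.2419, 0, 0.981424)–(-0.2419, 0.2419, 0.948878)  len=0.2441
  (v18,v0,v22) [-+-] → (-0.2419, 0, -0.981424)–(-0.2419, -0.2419, -0.948878)  len=0.2441
  (v21,v25,v5) [--+] → (-0.2419, -0.2419, 0.948878)–(-0.2419, 0, 0.981424)  len=0.2441
  (v22,v0,v26) [-++] → (-0.2419, -0.2419, -0.948878)–(-0.2419, -0.522903, -0.8576)  len=0.2955
  (v22,v26,v23) [-+-] → (-0.2419, -0.522903, -0.8576)–(-0.2419, -0.653541, -0.677736)  len=0.2223
  (v23,v26,v27) [-++] → (-0.2419, -0.653541, -0.677736)–(-0.2419, -0.907885, -0.3276)  len=0.4328
  (v23,v27,v24) [-+-] → (-0.2419, -0.907885, -0.3276)–(-0.2419, -0.907885, -0.105247)  len=0.2224
  (v24,v27,v28) [-++] → (-0.2419, -0.907885, -0.105247)–(-0.2419, -0.907885, 0.3276)  len=0.4328
  (v24,v28,v25) [-+-] → (-0.2419, -0.907885, 0.3276)–(-0.2419, -0.696529, 0.618583)  len=0.3596
  (v25,v28,v29) [-++] → (-0.2419, -0.696529, 0.618583)–(-0.2419, -0.522903, 0.8576)  len=0.2954
  (v25,v29,v5) [-++] → (-0.2419, -0.522903, 0.8576)–(-0.2419, -0.2419, 0.948878)  len=0.2955

Chained into 1 loop(s):
  loop 1: 20 segments, perimeter = 6.0888
Total perimeter = 6.089

loops=1 perimeter=6.089


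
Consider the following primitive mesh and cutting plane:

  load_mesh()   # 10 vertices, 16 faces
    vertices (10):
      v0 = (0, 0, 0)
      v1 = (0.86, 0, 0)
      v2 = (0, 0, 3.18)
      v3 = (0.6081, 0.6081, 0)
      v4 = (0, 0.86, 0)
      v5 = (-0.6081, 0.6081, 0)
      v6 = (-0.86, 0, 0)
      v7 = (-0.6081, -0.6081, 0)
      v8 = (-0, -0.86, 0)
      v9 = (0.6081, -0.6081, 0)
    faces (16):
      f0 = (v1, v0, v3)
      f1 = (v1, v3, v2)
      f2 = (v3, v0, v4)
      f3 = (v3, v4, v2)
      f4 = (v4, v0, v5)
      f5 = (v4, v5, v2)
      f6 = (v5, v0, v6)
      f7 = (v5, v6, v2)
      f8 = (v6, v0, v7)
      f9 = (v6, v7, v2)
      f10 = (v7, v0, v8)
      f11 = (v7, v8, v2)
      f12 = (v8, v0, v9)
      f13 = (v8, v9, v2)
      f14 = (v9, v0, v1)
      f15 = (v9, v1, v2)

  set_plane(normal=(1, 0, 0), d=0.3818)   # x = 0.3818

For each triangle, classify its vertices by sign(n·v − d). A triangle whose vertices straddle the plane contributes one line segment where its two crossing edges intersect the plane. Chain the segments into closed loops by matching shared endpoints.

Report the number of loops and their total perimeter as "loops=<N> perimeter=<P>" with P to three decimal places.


loops=1 perimeter=5.252

Straddling triangles (8 of 16):
  (v1,v0,v3) [+-+] → (0.3818, 0, 0)–(0.3818, 0.3818, 0)  len=0.3818
  (v1,v3,v2) [++-] → (0.3818, 0.3818, 1.18341)–(0.3818, 0, 1.76823)  len=0.6984
  (v3,v0,v4) [+--] → (0.3818, 0.3818, 0)–(0.3818, 0.701843, 0)  len=0.3200
  (v3,v4,v2) [+--] → (0.3818, 0.701843, 0)–(0.3818, 0.3818, 1.18341)  len=1.2259
  (v8,v0,v9) [--+] → (0.3818, -0.3818, 0)–(0.3818, -0.701843, 0)  len=0.3200
  (v8,v9,v2) [-+-] → (0.3818, -0.701843, 0)–(0.3818, -0.3818, 1.18341)  len=1.2259
  (v9,v0,v1) [+-+] → (0.3818, -0.3818, 0)–(0.3818, 0, 0)  len=0.3818
  (v9,v1,v2) [++-] → (0.3818, 0, 1.76823)–(0.3818, -0.3818, 1.18341)  len=0.6984

Chained into 1 loop(s):
  loop 1: 8 segments, perimeter = 5.2524
Total perimeter = 5.252


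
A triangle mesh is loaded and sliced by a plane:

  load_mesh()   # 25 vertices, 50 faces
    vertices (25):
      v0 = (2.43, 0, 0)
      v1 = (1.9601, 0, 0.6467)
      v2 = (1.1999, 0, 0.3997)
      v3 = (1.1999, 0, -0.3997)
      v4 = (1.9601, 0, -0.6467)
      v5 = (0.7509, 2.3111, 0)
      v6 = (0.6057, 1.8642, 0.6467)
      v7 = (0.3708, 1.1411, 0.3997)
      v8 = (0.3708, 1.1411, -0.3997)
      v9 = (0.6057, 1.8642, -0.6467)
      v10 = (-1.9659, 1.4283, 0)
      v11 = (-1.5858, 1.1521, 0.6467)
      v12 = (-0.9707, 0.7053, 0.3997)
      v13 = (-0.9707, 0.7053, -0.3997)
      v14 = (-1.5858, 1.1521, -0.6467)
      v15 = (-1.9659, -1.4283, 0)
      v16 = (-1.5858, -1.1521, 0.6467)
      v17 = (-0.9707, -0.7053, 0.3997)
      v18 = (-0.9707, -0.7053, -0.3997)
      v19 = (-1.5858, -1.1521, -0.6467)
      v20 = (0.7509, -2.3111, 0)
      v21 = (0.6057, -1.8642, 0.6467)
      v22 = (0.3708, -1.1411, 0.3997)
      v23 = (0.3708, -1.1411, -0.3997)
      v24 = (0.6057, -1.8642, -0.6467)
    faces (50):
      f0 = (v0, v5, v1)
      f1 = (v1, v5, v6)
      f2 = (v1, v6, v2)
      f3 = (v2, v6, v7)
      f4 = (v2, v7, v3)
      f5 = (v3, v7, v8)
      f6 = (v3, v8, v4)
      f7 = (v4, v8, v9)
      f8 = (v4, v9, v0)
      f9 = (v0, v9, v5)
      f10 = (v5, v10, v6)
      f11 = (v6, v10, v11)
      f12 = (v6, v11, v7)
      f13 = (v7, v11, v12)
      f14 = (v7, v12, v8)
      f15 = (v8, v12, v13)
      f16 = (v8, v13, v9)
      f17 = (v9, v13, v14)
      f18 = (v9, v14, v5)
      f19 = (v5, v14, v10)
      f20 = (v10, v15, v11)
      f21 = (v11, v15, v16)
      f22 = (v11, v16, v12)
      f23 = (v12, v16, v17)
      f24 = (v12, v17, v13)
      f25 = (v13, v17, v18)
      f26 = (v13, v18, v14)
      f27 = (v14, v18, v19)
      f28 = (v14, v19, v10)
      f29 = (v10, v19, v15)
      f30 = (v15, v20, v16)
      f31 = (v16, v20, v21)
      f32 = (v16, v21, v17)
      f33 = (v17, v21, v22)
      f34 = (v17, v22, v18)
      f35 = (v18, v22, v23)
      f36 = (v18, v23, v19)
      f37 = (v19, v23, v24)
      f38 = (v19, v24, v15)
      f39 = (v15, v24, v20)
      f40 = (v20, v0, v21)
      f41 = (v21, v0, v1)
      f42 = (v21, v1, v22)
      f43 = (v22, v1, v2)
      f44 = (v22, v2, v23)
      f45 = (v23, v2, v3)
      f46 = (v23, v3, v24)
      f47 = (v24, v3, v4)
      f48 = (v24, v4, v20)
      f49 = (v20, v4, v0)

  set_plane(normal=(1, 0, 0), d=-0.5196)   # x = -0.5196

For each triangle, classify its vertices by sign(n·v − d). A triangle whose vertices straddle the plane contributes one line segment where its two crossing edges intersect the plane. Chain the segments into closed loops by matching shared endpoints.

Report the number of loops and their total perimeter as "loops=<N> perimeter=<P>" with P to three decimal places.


loops=2 perimeter=7.409

Straddling triangles (20 of 50):
  (v5,v10,v6) [+-+] → (-0.5196, 1.89826, 0)–(-0.5196, 1.67346, 0.363712)  len=0.4276
  (v6,v10,v11) [+--] → (-0.5196, 1.67346, 0.363712)–(-0.5196, 1.49855, 0.6467)  len=0.3327
  (v6,v11,v7) [+-+] → (-0.5196, 1.49855, 0.6467)–(-0.5196, 1.14611, 0.512104)  len=0.3773
  (v7,v11,v12) [+--] → (-0.5196, 1.14611, 0.512104)–(-0.5196, 0.851844, 0.3997)  len=0.3150
  (v7,v12,v8) [+-+] → (-0.5196, 0.851844, 0.3997)–(-0.5196, 0.851844, 0.130889)  len=0.2688
  (v8,v12,v13) [+--] → (-0.5196, 0.851844, 0.130889)–(-0.5196, 0.851844, -0.3997)  len=0.5306
  (v8,v13,v9) [+-+] → (-0.5196, 0.851844, -0.3997)–(-0.5196, 1.03693, -0.470381)  len=0.1981
  (v9,v13,v14) [+--] → (-0.5196, 1.03693, -0.470381)–(-0.5196, 1.49855, -0.6467)  len=0.4941
  (v9,v14,v5) [+-+] → (-0.5196, 1.49855, -0.6467)–(-0.5196, 1.68093, -0.351621)  len=0.3469
  (v5,v14,v10) [+--] → (-0.5196, 1.68093, -0.351621)–(-0.5196, 1.89826, 0)  len=0.4134
  (v15,v20,v16) [-+-] → (-0.5196, -1.89826, 0)–(-0.5196, -1.68093, 0.351621)  len=0.4134
  (v16,v20,v21) [-++] → (-0.5196, -1.68093, 0.351621)–(-0.5196, -1.49855, 0.6467)  len=0.3469
  (v16,v21,v17) [-+-] → (-0.5196, -1.49855, 0.6467)–(-0.5196, -1.03693, 0.470381)  len=0.4941
  (v17,v21,v22) [-++] → (-0.5196, -1.03693, 0.470381)–(-0.5196, -0.851844, 0.3997)  len=0.1981
  (v17,v22,v18) [-+-] → (-0.5196, -0.851844, 0.3997)–(-0.5196, -0.851844, -0.130889)  len=0.5306
  (v18,v22,v23) [-++] → (-0.5196, -0.851844, -0.130889)–(-0.5196, -0.851844, -0.3997)  len=0.2688
  (v18,v23,v19) [-+-] → (-0.5196, -0.851844, -0.3997)–(-0.5196, -1.14611, -0.512104)  len=0.3150
  (v19,v23,v24) [-++] → (-0.5196, -1.14611, -0.512104)–(-0.5196, -1.49855, -0.6467)  len=0.3773
  (v19,v24,v15) [-+-] → (-0.5196, -1.49855, -0.6467)–(-0.5196, -1.67346, -0.363712)  len=0.3327
  (v15,v24,v20) [-++] → (-0.5196, -1.67346, -0.363712)–(-0.5196, -1.89826, 0)  len=0.4276

Chained into 2 loop(s):
  loop 1: 10 segments, perimeter = 3.7045
  loop 2: 10 segments, perimeter = 3.7045
Total perimeter = 7.409
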